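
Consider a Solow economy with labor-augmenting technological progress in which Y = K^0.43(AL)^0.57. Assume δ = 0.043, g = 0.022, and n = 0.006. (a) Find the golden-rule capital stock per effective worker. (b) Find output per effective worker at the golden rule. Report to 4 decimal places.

(a) k_gold ≈ 23.5667; (b) y_gold ≈ 3.8912

Capital per effective worker breaks even when investment replaces (n + g + δ)·k; here n + g + δ = 0.071.
Maximizing c = f(k) − (n+g+δ)·k gives f'(k) = n+g+δ, i.e. 0.43·k^(0.43−1) = 0.071, so k_gold = (0.43/0.071)^(1/0.57) ≈ 23.5667.
y_gold = 23.5667^0.43 ≈ 3.8912.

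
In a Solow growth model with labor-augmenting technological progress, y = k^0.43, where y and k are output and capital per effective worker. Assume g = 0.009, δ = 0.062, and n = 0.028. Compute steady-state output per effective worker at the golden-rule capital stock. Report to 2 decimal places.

Capital per effective worker breaks even when investment replaces (n + g + δ)·k; here n + g + δ = 0.099.
Maximizing c = f(k) − (n+g+δ)·k gives f'(k) = n+g+δ, i.e. 0.43·k^(0.43−1) = 0.099, so k_gold = (0.43/0.099)^(1/0.57) ≈ 13.1524.
Output: y_gold = k_gold^0.43 = 13.1524^0.43 ≈ 3.0281.

y_gold ≈ 3.03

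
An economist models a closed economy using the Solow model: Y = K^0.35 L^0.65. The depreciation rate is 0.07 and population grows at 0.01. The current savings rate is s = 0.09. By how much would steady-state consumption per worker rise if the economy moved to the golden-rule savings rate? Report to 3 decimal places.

Δc ≈ 0.469

Capital per worker breaks even when investment replaces (n + δ)·k; here n + δ = 0.08.
Current steady state (s = 0.09): k* = (0.09/0.08)^(1/0.65) ≈ 1.1987, y* = 1.1987^0.35 ≈ 1.0655, c* = (1−0.09)·1.0655 ≈ 0.9696.
At the golden rule the marginal product of capital equals n+δ: 0.35·k^(0.35−1) = 0.08. Solving, k_gold = (0.35/0.08)^(1/0.65) ≈ 9.6855.
y_gold = 9.6855^0.35 ≈ 2.2138, c_gold = y_gold − 0.08·k_gold ≈ 1.4390.
Gain: Δc = 1.4390 − 0.9696 ≈ 0.4694.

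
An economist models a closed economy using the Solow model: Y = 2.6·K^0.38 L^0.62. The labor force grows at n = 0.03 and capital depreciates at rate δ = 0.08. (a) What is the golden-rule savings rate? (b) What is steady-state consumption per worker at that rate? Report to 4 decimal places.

Capital per worker breaks even when investment replaces (n + δ)·k; here n + δ = 0.11.
For Cobb-Douglas, s_gold equals capital's share: s_gold = 0.38.
Maximizing c = f(k) − (n+δ)·k gives f'(k) = n+δ, i.e. 0.38·2.6·k^(0.38−1) = 0.11, so k_gold = (0.38·2.6/0.11)^(1/0.62) ≈ 34.4893.
y_gold = 2.6·34.4893^0.38 ≈ 9.9837; c_gold = (1−0.38)·y_gold ≈ 6.1899.

(a) s_gold = 0.3800; (b) c_gold ≈ 6.1899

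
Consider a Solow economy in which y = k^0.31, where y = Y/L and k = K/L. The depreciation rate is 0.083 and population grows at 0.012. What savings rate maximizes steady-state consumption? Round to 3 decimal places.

Break-even investment rate: n + δ = 0.012 + 0.083 = 0.095.
At the golden rule MPK = n+δ, and in any Cobb-Douglas steady state s = (n+δ)·k/y = MPK·k/y = capital's share 0.31.

s_gold = 0.310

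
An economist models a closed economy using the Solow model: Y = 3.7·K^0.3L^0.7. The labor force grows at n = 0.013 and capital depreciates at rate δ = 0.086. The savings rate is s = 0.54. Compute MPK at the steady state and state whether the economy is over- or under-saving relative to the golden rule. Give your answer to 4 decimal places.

over-saving; MPK ≈ 0.0550

The effective depreciation rate is n + δ = 0.013 + 0.086 = 0.099.
Steady-state k*: s·A·k^0.3 = 0.099·k gives k* = (0.54·3.7/0.099)^(1/0.7) ≈ 73.1525.
MPK = 0.3·3.7·73.1525^(-0.7) ≈ 0.0550.
MPK < n+δ = 0.099, so the economy is dynamically inefficient (over-saving).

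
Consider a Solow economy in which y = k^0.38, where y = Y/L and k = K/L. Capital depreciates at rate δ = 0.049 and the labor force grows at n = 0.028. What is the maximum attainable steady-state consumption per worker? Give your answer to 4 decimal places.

c_gold ≈ 1.6494

Break-even investment rate: n + δ = 0.028 + 0.049 = 0.077.
Golden rule sets MPK = n+δ: 0.38·k^(0.38−1) = 0.077, so k_gold = (0.38/0.077)^(1/0.62) ≈ 13.1285.
y_gold = 13.1285^0.38 ≈ 2.6602.
c_gold = y_gold − (n+δ)·k_gold = 2.6602 − 0.077·13.1285 ≈ 1.6494.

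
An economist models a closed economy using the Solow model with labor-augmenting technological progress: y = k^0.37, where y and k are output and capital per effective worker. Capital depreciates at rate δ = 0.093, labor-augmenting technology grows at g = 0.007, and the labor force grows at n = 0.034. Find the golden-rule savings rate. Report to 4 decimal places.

s_gold = 0.3700

Break-even investment rate: n + g + δ = 0.034 + 0.007 + 0.093 = 0.134.
At the golden rule MPK = n+g+δ, and in any Cobb-Douglas steady state s = (n+g+δ)·k/y = MPK·k/y = capital's share 0.37.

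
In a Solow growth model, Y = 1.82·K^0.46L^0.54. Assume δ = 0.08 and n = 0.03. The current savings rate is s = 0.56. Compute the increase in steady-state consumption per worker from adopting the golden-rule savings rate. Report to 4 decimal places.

Break-even investment rate: n + δ = 0.03 + 0.08 = 0.11.
Current steady state (s = 0.56): k* = (0.56·1.82/0.11)^(1/0.54) ≈ 61.7297, y* = 1.82·61.7297^0.46 ≈ 12.1255, c* = (1−0.56)·12.1255 ≈ 5.3352.
At the golden rule the marginal product of capital equals n+δ: 0.46·1.82·k^(0.46−1) = 0.11. Solving, k_gold = (0.46·1.82/0.11)^(1/0.54) ≈ 42.8835.
y_gold = 1.82·42.8835^0.46 ≈ 10.2547, c_gold = y_gold − 0.11·k_gold ≈ 5.5376.
Gain: Δc = 5.5376 − 5.3352 ≈ 0.2024.

Δc ≈ 0.2024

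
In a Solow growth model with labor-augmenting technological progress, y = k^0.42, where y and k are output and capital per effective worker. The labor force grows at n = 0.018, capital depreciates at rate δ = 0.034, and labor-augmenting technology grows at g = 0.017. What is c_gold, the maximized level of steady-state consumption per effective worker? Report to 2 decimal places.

c_gold ≈ 2.15

The effective depreciation rate is n + g + δ = 0.018 + 0.017 + 0.034 = 0.069.
Setting f'(k) = n+g+δ gives 0.42·k^(0.42−1) = 0.069, hence k_gold = (0.42/0.069)^(1/0.58) ≈ 22.5120.
y_gold = 22.5120^0.42 ≈ 3.6984.
c_gold = y_gold − (n+g+δ)·k_gold = 3.6984 − 0.069·22.5120 ≈ 2.1451.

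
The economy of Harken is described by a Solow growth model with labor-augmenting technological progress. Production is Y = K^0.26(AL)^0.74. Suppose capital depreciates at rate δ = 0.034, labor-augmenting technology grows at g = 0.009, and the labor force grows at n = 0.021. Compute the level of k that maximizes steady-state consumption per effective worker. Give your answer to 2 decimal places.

The effective depreciation rate is n + g + δ = 0.021 + 0.009 + 0.034 = 0.064.
Golden rule sets MPK = n+g+δ: 0.26·k^(0.26−1) = 0.064, so k_gold = (0.26/0.064)^(1/0.74) ≈ 6.6480.

k_gold ≈ 6.65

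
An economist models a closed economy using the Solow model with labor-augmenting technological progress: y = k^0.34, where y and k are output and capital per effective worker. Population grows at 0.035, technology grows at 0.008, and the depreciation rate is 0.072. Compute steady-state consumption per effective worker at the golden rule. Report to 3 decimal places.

Break-even investment rate: n + g + δ = 0.035 + 0.008 + 0.072 = 0.115.
Setting f'(k) = n+g+δ gives 0.34·k^(0.34−1) = 0.115, hence k_gold = (0.34/0.115)^(1/0.66) ≈ 5.1678.
y_gold = 5.1678^0.34 ≈ 1.7479.
c_gold = y_gold − (n+g+δ)·k_gold = 1.7479 − 0.115·5.1678 ≈ 1.1536.

c_gold ≈ 1.154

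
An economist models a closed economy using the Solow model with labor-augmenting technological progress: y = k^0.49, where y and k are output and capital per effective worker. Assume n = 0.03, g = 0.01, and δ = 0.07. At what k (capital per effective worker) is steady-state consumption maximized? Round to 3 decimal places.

Break-even investment rate: n + g + δ = 0.03 + 0.01 + 0.07 = 0.11.
Setting f'(k) = n+g+δ gives 0.49·k^(0.49−1) = 0.11, hence k_gold = (0.49/0.11)^(1/0.51) ≈ 18.7139.

k_gold ≈ 18.714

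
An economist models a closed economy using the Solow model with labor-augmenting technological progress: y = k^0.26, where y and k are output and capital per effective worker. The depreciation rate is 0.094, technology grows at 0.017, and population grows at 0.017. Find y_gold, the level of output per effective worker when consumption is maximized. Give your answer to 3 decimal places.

Capital per effective worker breaks even when investment replaces (n + g + δ)·k; here n + g + δ = 0.128.
Golden rule sets MPK = n+g+δ: 0.26·k^(0.26−1) = 0.128, so k_gold = (0.26/0.128)^(1/0.74) ≈ 2.6055.
Output: y_gold = k_gold^0.26 = 2.6055^0.26 ≈ 1.2827.

y_gold ≈ 1.283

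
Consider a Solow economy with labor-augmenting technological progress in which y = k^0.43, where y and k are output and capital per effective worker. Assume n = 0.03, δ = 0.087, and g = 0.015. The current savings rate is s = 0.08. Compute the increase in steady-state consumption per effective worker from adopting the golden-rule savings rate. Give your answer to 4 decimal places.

The effective depreciation rate is n + g + δ = 0.03 + 0.015 + 0.087 = 0.132.
Current steady state (s = 0.08): k* = (0.08/0.132)^(1/0.57) ≈ 0.4154, y* = 0.4154^0.43 ≈ 0.6854, c* = (1−0.08)·0.6854 ≈ 0.6306.
Setting f'(k) = n+g+δ gives 0.43·k^(0.43−1) = 0.132, hence k_gold = (0.43/0.132)^(1/0.57) ≈ 7.9399.
y_gold = 7.9399^0.43 ≈ 2.4374, c_gold = y_gold − 0.132·k_gold ≈ 1.3893.
Gain: Δc = 1.3893 − 0.6306 ≈ 0.7587.

Δc ≈ 0.7587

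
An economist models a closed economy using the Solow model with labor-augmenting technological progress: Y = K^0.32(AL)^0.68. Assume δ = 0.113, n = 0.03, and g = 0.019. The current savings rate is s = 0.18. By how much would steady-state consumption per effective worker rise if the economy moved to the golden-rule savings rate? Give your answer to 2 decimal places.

The effective depreciation rate is n + g + δ = 0.03 + 0.019 + 0.113 = 0.162.
Current steady state (s = 0.18): k* = (0.18/0.162)^(1/0.68) ≈ 1.1676, y* = 1.1676^0.32 ≈ 1.0508, c* = (1−0.18)·1.0508 ≈ 0.8617.
At the golden rule the marginal product of capital equals n+g+δ: 0.32·k^(0.32−1) = 0.162. Solving, k_gold = (0.32/0.162)^(1/0.68) ≈ 2.7212.
y_gold = 2.7212^0.32 ≈ 1.3776, c_gold = y_gold − 0.162·k_gold ≈ 0.9368.
Gain: Δc = 0.9368 − 0.8617 ≈ 0.0751.

Δc ≈ 0.08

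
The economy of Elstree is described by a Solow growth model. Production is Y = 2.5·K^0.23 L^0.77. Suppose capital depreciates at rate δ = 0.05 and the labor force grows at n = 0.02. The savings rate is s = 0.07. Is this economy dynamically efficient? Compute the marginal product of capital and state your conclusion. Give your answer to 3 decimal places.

dynamically efficient; MPK ≈ 0.230

n + δ = 0.02 + 0.05 = 0.07.
Steady-state k*: s·A·k^0.23 = 0.07·k gives k* = (0.07·2.5/0.07)^(1/0.77) ≈ 3.2870.
MPK = 0.23·2.5·3.2870^(-0.77) ≈ 0.2300.
MPK > n+δ = 0.07, so the economy is dynamically efficient (under-saving).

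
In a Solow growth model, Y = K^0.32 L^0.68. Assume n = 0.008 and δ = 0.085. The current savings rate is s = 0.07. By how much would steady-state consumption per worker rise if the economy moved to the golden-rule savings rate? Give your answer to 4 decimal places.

n + δ = 0.008 + 0.085 = 0.093.
Current steady state (s = 0.07): k* = (0.07/0.093)^(1/0.68) ≈ 0.6585, y* = 0.6585^0.32 ≈ 0.8749, c* = (1−0.07)·0.8749 ≈ 0.8136.
At the golden rule the marginal product of capital equals n+δ: 0.32·k^(0.32−1) = 0.093. Solving, k_gold = (0.32/0.093)^(1/0.68) ≈ 6.1548.
y_gold = 6.1548^0.32 ≈ 1.7887, c_gold = y_gold − 0.093·k_gold ≈ 1.2163.
Gain: Δc = 1.2163 − 0.8136 ≈ 0.4027.

Δc ≈ 0.4027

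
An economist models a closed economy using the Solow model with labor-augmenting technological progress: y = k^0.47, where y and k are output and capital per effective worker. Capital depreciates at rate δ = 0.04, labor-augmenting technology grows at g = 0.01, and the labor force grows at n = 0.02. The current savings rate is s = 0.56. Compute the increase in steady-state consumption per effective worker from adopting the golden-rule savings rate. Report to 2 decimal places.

Δc ≈ 0.09

The effective depreciation rate is n + g + δ = 0.02 + 0.01 + 0.04 = 0.07.
Current steady state (s = 0.56): k* = (0.56/0.07)^(1/0.53) ≈ 50.5759, y* = 50.5759^0.47 ≈ 6.3220, c* = (1−0.56)·6.3220 ≈ 2.7817.
At the golden rule the marginal product of capital equals n+g+δ: 0.47·k^(0.47−1) = 0.07. Solving, k_gold = (0.47/0.07)^(1/0.53) ≈ 36.3393.
y_gold = 36.3393^0.47 ≈ 5.4122, c_gold = y_gold − 0.07·k_gold ≈ 2.8685.
Gain: Δc = 2.8685 − 2.7817 ≈ 0.0868.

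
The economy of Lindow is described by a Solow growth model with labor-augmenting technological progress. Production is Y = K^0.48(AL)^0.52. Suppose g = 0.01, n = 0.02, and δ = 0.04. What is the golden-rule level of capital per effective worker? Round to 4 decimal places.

k_gold ≈ 40.5478

n + g + δ = 0.02 + 0.01 + 0.04 = 0.07.
Setting f'(k) = n+g+δ gives 0.48·k^(0.48−1) = 0.07, hence k_gold = (0.48/0.07)^(1/0.52) ≈ 40.5478.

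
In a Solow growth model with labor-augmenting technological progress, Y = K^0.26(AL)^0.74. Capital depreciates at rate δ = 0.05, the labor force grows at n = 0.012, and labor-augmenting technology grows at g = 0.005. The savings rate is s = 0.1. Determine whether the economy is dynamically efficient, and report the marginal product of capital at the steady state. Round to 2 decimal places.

dynamically efficient; MPK ≈ 0.17

The effective depreciation rate is n + g + δ = 0.012 + 0.005 + 0.05 = 0.067.
Steady-state k*: s·k^0.26 = 0.067·k gives k* = (0.1/0.067)^(1/0.74) ≈ 1.7180.
MPK = 0.26·1.7180^(-0.74) ≈ 0.1742.
MPK > n+g+δ = 0.067, so the economy is dynamically efficient (under-saving).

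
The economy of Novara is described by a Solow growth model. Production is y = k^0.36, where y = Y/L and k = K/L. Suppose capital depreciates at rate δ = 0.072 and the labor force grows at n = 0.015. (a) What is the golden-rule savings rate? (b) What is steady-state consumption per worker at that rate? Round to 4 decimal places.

n + δ = 0.015 + 0.072 = 0.087.
For Cobb-Douglas, s_gold equals capital's share: s_gold = 0.36.
At the golden rule the marginal product of capital equals n+δ: 0.36·k^(0.36−1) = 0.087. Solving, k_gold = (0.36/0.087)^(1/0.64) ≈ 9.1986.
y_gold = 9.1986^0.36 ≈ 2.2230; c_gold = (1−0.36)·y_gold ≈ 1.4227.

(a) s_gold = 0.3600; (b) c_gold ≈ 1.4227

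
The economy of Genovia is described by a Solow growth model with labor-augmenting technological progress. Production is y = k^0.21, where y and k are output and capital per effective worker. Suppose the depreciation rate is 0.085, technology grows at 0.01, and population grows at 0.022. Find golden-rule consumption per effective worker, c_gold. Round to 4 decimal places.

n + g + δ = 0.022 + 0.01 + 0.085 = 0.117.
Maximizing c = f(k) − (n+g+δ)·k gives f'(k) = n+g+δ, i.e. 0.21·k^(0.21−1) = 0.117, so k_gold = (0.21/0.117)^(1/0.79) ≈ 2.0968.
y_gold = 2.0968^0.21 ≈ 1.1682.
c_gold = y_gold − (n+g+δ)·k_gold = 1.1682 − 0.117·2.0968 ≈ 0.9229.

c_gold ≈ 0.9229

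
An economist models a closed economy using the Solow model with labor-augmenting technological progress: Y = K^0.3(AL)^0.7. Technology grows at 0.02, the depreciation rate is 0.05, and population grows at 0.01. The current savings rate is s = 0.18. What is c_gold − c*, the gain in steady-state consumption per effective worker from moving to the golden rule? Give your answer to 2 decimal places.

Δc ≈ 0.07

Capital per effective worker breaks even when investment replaces (n + g + δ)·k; here n + g + δ = 0.08.
Current steady state (s = 0.18): k* = (0.18/0.08)^(1/0.7) ≈ 3.1851, y* = 3.1851^0.3 ≈ 1.4156, c* = (1−0.18)·1.4156 ≈ 1.1608.
Maximizing c = f(k) − (n+g+δ)·k gives f'(k) = n+g+δ, i.e. 0.3·k^(0.3−1) = 0.08, so k_gold = (0.3/0.08)^(1/0.7) ≈ 6.6076.
y_gold = 6.6076^0.3 ≈ 1.7620, c_gold = y_gold − 0.08·k_gold ≈ 1.2334.
Gain: Δc = 1.2334 − 1.1608 ≈ 0.0726.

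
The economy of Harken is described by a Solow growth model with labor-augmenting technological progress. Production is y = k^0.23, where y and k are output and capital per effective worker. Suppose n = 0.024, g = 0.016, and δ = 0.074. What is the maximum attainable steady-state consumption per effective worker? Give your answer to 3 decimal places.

Break-even investment rate: n + g + δ = 0.024 + 0.016 + 0.074 = 0.114.
Setting f'(k) = n+g+δ gives 0.23·k^(0.23−1) = 0.114, hence k_gold = (0.23/0.114)^(1/0.77) ≈ 2.4881.
y_gold = 2.4881^0.23 ≈ 1.2332.
c_gold = y_gold − (n+g+δ)·k_gold = 1.2332 − 0.114·2.4881 ≈ 0.9496.

c_gold ≈ 0.950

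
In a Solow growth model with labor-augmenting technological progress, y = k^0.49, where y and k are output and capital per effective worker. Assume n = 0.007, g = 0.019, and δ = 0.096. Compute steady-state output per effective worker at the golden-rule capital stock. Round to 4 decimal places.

y_gold ≈ 3.8033

Capital per effective worker breaks even when investment replaces (n + g + δ)·k; here n + g + δ = 0.122.
Setting f'(k) = n+g+δ gives 0.49·k^(0.49−1) = 0.122, hence k_gold = (0.49/0.122)^(1/0.51) ≈ 15.2754.
Output: y_gold = k_gold^0.49 = 15.2754^0.49 ≈ 3.8033.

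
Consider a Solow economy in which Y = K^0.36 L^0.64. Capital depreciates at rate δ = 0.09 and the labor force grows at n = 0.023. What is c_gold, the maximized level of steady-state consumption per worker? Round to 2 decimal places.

The effective depreciation rate is n + δ = 0.023 + 0.09 = 0.113.
Maximizing c = f(k) − (n+δ)·k gives f'(k) = n+δ, i.e. 0.36·k^(0.36−1) = 0.113, so k_gold = (0.36/0.113)^(1/0.64) ≈ 6.1135.
y_gold = 6.1135^0.36 ≈ 1.9189.
c_gold = y_gold − (n+δ)·k_gold = 1.9189 − 0.113·6.1135 ≈ 1.2281.

c_gold ≈ 1.23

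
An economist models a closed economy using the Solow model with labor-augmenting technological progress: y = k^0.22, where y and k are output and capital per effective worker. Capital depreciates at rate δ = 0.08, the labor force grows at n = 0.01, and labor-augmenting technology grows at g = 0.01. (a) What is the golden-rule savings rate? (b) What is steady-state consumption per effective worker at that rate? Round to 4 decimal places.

The effective depreciation rate is n + g + δ = 0.01 + 0.01 + 0.08 = 0.1.
For Cobb-Douglas, s_gold equals capital's share: s_gold = 0.22.
Golden rule sets MPK = n+g+δ: 0.22·k^(0.22−1) = 0.1, so k_gold = (0.22/0.1)^(1/0.78) ≈ 2.7479.
y_gold = 2.7479^0.22 ≈ 1.2491; c_gold = (1−0.22)·y_gold ≈ 0.9743.

(a) s_gold = 0.2200; (b) c_gold ≈ 0.9743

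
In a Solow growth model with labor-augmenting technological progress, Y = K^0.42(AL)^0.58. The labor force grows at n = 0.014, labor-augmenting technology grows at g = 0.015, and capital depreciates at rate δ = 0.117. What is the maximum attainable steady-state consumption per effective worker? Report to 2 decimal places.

Break-even investment rate: n + g + δ = 0.014 + 0.015 + 0.117 = 0.146.
Golden rule sets MPK = n+g+δ: 0.42·k^(0.42−1) = 0.146, so k_gold = (0.42/0.146)^(1/0.58) ≈ 6.1830.
y_gold = 6.1830^0.42 ≈ 2.1493.
c_gold = y_gold − (n+g+δ)·k_gold = 2.1493 − 0.146·6.1830 ≈ 1.2466.

c_gold ≈ 1.25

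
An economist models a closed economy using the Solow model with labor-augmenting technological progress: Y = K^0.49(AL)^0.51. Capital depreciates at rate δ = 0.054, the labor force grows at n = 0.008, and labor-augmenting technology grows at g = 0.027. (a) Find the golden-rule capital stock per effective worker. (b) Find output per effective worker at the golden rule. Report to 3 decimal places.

(a) k_gold ≈ 28.351; (b) y_gold ≈ 5.149

The effective depreciation rate is n + g + δ = 0.008 + 0.027 + 0.054 = 0.089.
Maximizing c = f(k) − (n+g+δ)·k gives f'(k) = n+g+δ, i.e. 0.49·k^(0.49−1) = 0.089, so k_gold = (0.49/0.089)^(1/0.51) ≈ 28.3505.
y_gold = 28.3505^0.49 ≈ 5.1494.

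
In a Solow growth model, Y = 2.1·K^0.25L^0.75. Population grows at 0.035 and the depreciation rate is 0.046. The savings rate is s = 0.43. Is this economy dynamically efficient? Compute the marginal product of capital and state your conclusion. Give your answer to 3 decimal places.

Break-even investment rate: n + δ = 0.035 + 0.046 = 0.081.
Steady-state k*: s·A·k^0.25 = 0.081·k gives k* = (0.43·2.1/0.081)^(1/0.75) ≈ 24.9041.
MPK = 0.25·2.1·24.9041^(-0.75) ≈ 0.0471.
MPK < n+δ = 0.081, so the economy is dynamically inefficient (over-saving).

dynamically inefficient; MPK ≈ 0.047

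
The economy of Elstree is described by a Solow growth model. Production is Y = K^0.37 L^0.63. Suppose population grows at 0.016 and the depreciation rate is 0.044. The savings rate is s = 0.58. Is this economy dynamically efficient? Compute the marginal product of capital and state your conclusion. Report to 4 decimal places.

Break-even investment rate: n + δ = 0.016 + 0.044 = 0.06.
Steady-state k*: s·k^0.37 = 0.06·k gives k* = (0.58/0.06)^(1/0.63) ≈ 36.6380.
MPK = 0.37·36.6380^(-0.63) ≈ 0.0383.
MPK < n+δ = 0.06, so the economy is dynamically inefficient (over-saving).

dynamically inefficient; MPK ≈ 0.0383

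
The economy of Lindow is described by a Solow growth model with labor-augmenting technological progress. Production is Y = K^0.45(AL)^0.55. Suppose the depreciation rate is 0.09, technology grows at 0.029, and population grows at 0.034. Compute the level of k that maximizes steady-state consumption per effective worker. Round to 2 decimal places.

k_gold ≈ 7.11

The effective depreciation rate is n + g + δ = 0.034 + 0.029 + 0.09 = 0.153.
Maximizing c = f(k) − (n+g+δ)·k gives f'(k) = n+g+δ, i.e. 0.45·k^(0.45−1) = 0.153, so k_gold = (0.45/0.153)^(1/0.55) ≈ 7.1098.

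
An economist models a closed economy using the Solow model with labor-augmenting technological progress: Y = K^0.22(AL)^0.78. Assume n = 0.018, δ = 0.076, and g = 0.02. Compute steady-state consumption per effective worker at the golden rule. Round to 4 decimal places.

c_gold ≈ 0.9389

Capital per effective worker breaks even when investment replaces (n + g + δ)·k; here n + g + δ = 0.114.
At the golden rule the marginal product of capital equals n+g+δ: 0.22·k^(0.22−1) = 0.114. Solving, k_gold = (0.22/0.114)^(1/0.78) ≈ 2.3230.
y_gold = 2.3230^0.22 ≈ 1.2037.
c_gold = y_gold − (n+g+δ)·k_gold = 1.2037 − 0.114·2.3230 ≈ 0.9389.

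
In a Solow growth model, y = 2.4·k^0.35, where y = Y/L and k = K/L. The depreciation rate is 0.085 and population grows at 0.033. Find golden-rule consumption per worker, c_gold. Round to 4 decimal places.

Capital per worker breaks even when investment replaces (n + δ)·k; here n + δ = 0.118.
Setting f'(k) = n+δ gives 0.35·2.4·k^(0.35−1) = 0.118, hence k_gold = (0.35·2.4/0.118)^(1/0.65) ≈ 20.4824.
y_gold = 2.4·20.4824^0.35 ≈ 6.9055.
c_gold = y_gold − (n+δ)·k_gold = 6.9055 − 0.118·20.4824 ≈ 4.4886.

c_gold ≈ 4.4886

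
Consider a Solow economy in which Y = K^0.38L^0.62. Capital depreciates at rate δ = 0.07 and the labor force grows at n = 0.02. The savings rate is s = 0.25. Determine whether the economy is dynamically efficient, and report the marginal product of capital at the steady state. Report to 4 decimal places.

The effective depreciation rate is n + δ = 0.02 + 0.07 = 0.09.
Steady-state k*: s·k^0.38 = 0.09·k gives k* = (0.25/0.09)^(1/0.62) ≈ 5.1957.
MPK = 0.38·5.1957^(-0.62) ≈ 0.1368.
MPK > n+δ = 0.09, so the economy is dynamically efficient (under-saving).

dynamically efficient; MPK ≈ 0.1368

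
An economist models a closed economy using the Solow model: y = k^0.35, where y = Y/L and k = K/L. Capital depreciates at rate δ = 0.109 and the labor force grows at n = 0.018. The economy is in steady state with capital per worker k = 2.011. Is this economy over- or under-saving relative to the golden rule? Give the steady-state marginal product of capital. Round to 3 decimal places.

Break-even investment rate: n + δ = 0.018 + 0.109 = 0.127.
MPK = 0.35·k^(0.35−1) = 0.35·2.011^(-0.65) ≈ 0.2223.
MPK > 0.127, so the economy is dynamically efficient (under-saving).

under-saving; MPK ≈ 0.222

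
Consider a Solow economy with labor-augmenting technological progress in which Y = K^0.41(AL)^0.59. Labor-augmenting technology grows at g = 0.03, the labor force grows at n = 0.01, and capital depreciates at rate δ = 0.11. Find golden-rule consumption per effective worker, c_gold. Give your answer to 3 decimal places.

Capital per effective worker breaks even when investment replaces (n + g + δ)·k; here n + g + δ = 0.15.
Setting f'(k) = n+g+δ gives 0.41·k^(0.41−1) = 0.15, hence k_gold = (0.41/0.15)^(1/0.59) ≈ 5.4974.
y_gold = 5.4974^0.41 ≈ 2.0112.
c_gold = y_gold − (n+g+δ)·k_gold = 2.0112 − 0.15·5.4974 ≈ 1.1866.

c_gold ≈ 1.187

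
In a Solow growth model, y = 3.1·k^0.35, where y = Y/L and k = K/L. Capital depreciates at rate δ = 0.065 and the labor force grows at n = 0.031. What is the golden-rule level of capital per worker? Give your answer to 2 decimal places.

k_gold ≈ 41.71

Capital per worker breaks even when investment replaces (n + δ)·k; here n + δ = 0.096.
At the golden rule the marginal product of capital equals n+δ: 0.35·3.1·k^(0.35−1) = 0.096. Solving, k_gold = (0.35·3.1/0.096)^(1/0.65) ≈ 41.7104.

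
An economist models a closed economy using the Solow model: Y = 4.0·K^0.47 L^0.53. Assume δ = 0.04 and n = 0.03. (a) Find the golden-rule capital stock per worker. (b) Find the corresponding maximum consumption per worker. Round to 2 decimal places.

Break-even investment rate: n + δ = 0.03 + 0.04 = 0.07.
At the golden rule the marginal product of capital equals n+δ: 0.47·4.0·k^(0.47−1) = 0.07. Solving, k_gold = (0.47·4.0/0.07)^(1/0.53) ≈ 496.9804.
y_gold = 4.0·496.9804^0.47 ≈ 74.0184; c_gold = y_gold − 0.07·k_gold ≈ 39.2297.

(a) k_gold ≈ 496.98; (b) c_gold ≈ 39.23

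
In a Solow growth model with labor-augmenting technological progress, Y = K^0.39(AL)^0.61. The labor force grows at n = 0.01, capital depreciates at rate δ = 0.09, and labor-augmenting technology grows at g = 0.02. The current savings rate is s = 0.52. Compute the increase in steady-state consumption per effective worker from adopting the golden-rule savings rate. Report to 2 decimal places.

n + g + δ = 0.01 + 0.02 + 0.09 = 0.12.
Current steady state (s = 0.52): k* = (0.52/0.12)^(1/0.61) ≈ 11.0655, y* = 11.0655^0.39 ≈ 2.5536, c* = (1−0.52)·2.5536 ≈ 1.2257.
Setting f'(k) = n+g+δ gives 0.39·k^(0.39−1) = 0.12, hence k_gold = (0.39/0.12)^(1/0.61) ≈ 6.9048.
y_gold = 6.9048^0.39 ≈ 2.1246, c_gold = y_gold − 0.12·k_gold ≈ 1.2960.
Gain: Δc = 1.2960 − 1.2257 ≈ 0.0703.

Δc ≈ 0.07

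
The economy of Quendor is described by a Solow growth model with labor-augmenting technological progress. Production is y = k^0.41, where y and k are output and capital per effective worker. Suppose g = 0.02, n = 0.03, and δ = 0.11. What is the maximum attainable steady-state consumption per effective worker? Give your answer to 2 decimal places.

c_gold ≈ 1.13

Break-even investment rate: n + g + δ = 0.03 + 0.02 + 0.11 = 0.16.
Setting f'(k) = n+g+δ gives 0.41·k^(0.41−1) = 0.16, hence k_gold = (0.41/0.16)^(1/0.59) ≈ 4.9278.
y_gold = 4.9278^0.41 ≈ 1.9230.
c_gold = y_gold − (n+g+δ)·k_gold = 1.9230 − 0.16·4.9278 ≈ 1.1346.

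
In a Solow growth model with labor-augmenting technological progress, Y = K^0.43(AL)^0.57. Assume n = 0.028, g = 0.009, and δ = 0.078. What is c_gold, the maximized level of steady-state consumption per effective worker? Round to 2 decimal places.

Capital per effective worker breaks even when investment replaces (n + g + δ)·k; here n + g + δ = 0.115.
Maximizing c = f(k) − (n+g+δ)·k gives f'(k) = n+g+δ, i.e. 0.43·k^(0.43−1) = 0.115, so k_gold = (0.43/0.115)^(1/0.57) ≈ 10.1126.
y_gold = 10.1126^0.43 ≈ 2.7045.
c_gold = y_gold − (n+g+δ)·k_gold = 2.7045 − 0.115·10.1126 ≈ 1.5416.

c_gold ≈ 1.54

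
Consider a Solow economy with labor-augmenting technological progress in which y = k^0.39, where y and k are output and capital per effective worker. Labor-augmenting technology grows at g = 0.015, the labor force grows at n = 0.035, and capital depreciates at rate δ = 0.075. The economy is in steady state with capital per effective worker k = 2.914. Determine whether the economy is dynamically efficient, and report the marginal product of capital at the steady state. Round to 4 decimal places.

Break-even investment rate: n + g + δ = 0.035 + 0.015 + 0.075 = 0.125.
MPK = 0.39·k^(0.39−1) = 0.39·2.914^(-0.61) ≈ 0.2031.
MPK > 0.125, so the economy is dynamically efficient (under-saving).

dynamically efficient; MPK ≈ 0.2031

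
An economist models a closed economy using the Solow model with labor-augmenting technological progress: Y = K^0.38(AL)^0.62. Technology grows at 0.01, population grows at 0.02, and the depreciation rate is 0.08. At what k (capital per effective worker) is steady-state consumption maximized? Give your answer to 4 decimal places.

k_gold ≈ 7.3854

The effective depreciation rate is n + g + δ = 0.02 + 0.01 + 0.08 = 0.11.
Golden rule sets MPK = n+g+δ: 0.38·k^(0.38−1) = 0.11, so k_gold = (0.38/0.11)^(1/0.62) ≈ 7.3854.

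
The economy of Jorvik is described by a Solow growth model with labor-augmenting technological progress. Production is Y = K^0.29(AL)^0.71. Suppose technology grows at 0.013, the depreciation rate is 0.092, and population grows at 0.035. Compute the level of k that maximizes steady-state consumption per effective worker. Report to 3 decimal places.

Capital per effective worker breaks even when investment replaces (n + g + δ)·k; here n + g + δ = 0.14.
At the golden rule the marginal product of capital equals n+g+δ: 0.29·k^(0.29−1) = 0.14. Solving, k_gold = (0.29/0.14)^(1/0.71) ≈ 2.7890.

k_gold ≈ 2.789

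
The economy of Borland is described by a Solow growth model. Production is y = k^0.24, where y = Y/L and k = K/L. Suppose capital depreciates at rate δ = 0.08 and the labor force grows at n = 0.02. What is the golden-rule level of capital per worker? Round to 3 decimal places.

k_gold ≈ 3.164

Break-even investment rate: n + δ = 0.02 + 0.08 = 0.1.
Golden rule sets MPK = n+δ: 0.24·k^(0.24−1) = 0.1, so k_gold = (0.24/0.1)^(1/0.76) ≈ 3.1643.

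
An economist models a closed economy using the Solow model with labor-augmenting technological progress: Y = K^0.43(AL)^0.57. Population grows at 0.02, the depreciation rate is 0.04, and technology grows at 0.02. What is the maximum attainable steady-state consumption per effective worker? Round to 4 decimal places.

c_gold ≈ 2.0270

Capital per effective worker breaks even when investment replaces (n + g + δ)·k; here n + g + δ = 0.08.
Maximizing c = f(k) − (n+g+δ)·k gives f'(k) = n+g+δ, i.e. 0.43·k^(0.43−1) = 0.08, so k_gold = (0.43/0.08)^(1/0.57) ≈ 19.1146.
y_gold = 19.1146^0.43 ≈ 3.5562.
c_gold = y_gold − (n+g+δ)·k_gold = 3.5562 − 0.08·19.1146 ≈ 2.0270.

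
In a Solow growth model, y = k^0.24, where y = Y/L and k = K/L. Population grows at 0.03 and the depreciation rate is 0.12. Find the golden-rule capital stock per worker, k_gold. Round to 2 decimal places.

The effective depreciation rate is n + δ = 0.03 + 0.12 = 0.15.
Golden rule sets MPK = n+δ: 0.24·k^(0.24−1) = 0.15, so k_gold = (0.24/0.15)^(1/0.76) ≈ 1.8560.

k_gold ≈ 1.86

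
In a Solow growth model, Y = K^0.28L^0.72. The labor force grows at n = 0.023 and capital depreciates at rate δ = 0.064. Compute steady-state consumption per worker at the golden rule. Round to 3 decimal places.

c_gold ≈ 1.134

The effective depreciation rate is n + δ = 0.023 + 0.064 = 0.087.
Golden rule sets MPK = n+δ: 0.28·k^(0.28−1) = 0.087, so k_gold = (0.28/0.087)^(1/0.72) ≈ 5.0705.
y_gold = 5.0705^0.28 ≈ 1.5755.
c_gold = y_gold − (n+δ)·k_gold = 1.5755 − 0.087·5.0705 ≈ 1.1344.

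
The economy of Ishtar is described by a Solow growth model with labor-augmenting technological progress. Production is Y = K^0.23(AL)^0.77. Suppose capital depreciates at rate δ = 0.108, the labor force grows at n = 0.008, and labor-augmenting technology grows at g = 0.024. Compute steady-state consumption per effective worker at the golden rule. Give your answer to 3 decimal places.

n + g + δ = 0.008 + 0.024 + 0.108 = 0.14.
Setting f'(k) = n+g+δ gives 0.23·k^(0.23−1) = 0.14, hence k_gold = (0.23/0.14)^(1/0.77) ≈ 1.9055.
y_gold = 1.9055^0.23 ≈ 1.1598.
c_gold = y_gold − (n+g+δ)·k_gold = 1.1598 − 0.14·1.9055 ≈ 0.8931.

c_gold ≈ 0.893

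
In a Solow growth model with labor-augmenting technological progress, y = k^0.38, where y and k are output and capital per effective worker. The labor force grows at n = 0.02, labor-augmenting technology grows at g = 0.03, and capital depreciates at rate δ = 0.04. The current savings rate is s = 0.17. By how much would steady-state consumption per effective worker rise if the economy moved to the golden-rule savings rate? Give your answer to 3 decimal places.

Capital per effective worker breaks even when investment replaces (n + g + δ)·k; here n + g + δ = 0.09.
Current steady state (s = 0.17): k* = (0.17/0.09)^(1/0.62) ≈ 2.7893, y* = 2.7893^0.38 ≈ 1.4767, c* = (1−0.17)·1.4767 ≈ 1.2256.
Setting f'(k) = n+g+δ gives 0.38·k^(0.38−1) = 0.09, hence k_gold = (0.38/0.09)^(1/0.62) ≈ 10.2079.
y_gold = 10.2079^0.38 ≈ 2.4177, c_gold = y_gold − 0.09·k_gold ≈ 1.4990.
Gain: Δc = 1.4990 − 1.2256 ≈ 0.2733.

Δc ≈ 0.273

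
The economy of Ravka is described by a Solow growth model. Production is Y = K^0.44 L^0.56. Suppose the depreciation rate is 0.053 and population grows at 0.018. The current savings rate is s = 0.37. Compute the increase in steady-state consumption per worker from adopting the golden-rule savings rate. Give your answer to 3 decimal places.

n + δ = 0.018 + 0.053 = 0.071.
Current steady state (s = 0.37): k* = (0.37/0.071)^(1/0.56) ≈ 19.0658, y* = 19.0658^0.44 ≈ 3.6586, c* = (1−0.37)·3.6586 ≈ 2.3049.
Golden rule sets MPK = n+δ: 0.44·k^(0.44−1) = 0.071, so k_gold = (0.44/0.071)^(1/0.56) ≈ 25.9796.
y_gold = 25.9796^0.44 ≈ 4.1922, c_gold = y_gold − 0.071·k_gold ≈ 2.3476.
Gain: Δc = 2.3476 − 2.3049 ≈ 0.0427.

Δc ≈ 0.043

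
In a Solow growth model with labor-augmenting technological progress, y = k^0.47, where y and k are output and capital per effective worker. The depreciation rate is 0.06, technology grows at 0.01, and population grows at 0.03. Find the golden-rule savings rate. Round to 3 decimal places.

Capital per effective worker breaks even when investment replaces (n + g + δ)·k; here n + g + δ = 0.1.
At the golden rule MPK = n+g+δ, and in any Cobb-Douglas steady state s = (n+g+δ)·k/y = MPK·k/y = capital's share 0.47.

s_gold = 0.470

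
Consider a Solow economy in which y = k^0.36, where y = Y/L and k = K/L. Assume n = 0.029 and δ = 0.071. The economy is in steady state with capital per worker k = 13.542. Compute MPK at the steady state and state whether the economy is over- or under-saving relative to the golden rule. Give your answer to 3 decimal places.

Break-even investment rate: n + δ = 0.029 + 0.071 = 0.1.
MPK = 0.36·k^(0.36−1) = 0.36·13.542^(-0.64) ≈ 0.0679.
MPK < 0.1, so the economy is dynamically inefficient (over-saving).

over-saving; MPK ≈ 0.068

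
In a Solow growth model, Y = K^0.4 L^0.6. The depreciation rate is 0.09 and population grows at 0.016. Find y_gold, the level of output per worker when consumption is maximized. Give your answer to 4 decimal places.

y_gold ≈ 2.4238

Break-even investment rate: n + δ = 0.016 + 0.09 = 0.106.
At the golden rule the marginal product of capital equals n+δ: 0.4·k^(0.4−1) = 0.106. Solving, k_gold = (0.4/0.106)^(1/0.6) ≈ 9.1465.
Output: y_gold = k_gold^0.4 = 9.1465^0.4 ≈ 2.4238.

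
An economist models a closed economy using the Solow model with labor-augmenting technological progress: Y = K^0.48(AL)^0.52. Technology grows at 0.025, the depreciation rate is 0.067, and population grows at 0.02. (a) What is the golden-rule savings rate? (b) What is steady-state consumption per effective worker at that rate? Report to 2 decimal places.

The effective depreciation rate is n + g + δ = 0.02 + 0.025 + 0.067 = 0.112.
For Cobb-Douglas, s_gold equals capital's share: s_gold = 0.48.
Maximizing c = f(k) − (n+g+δ)·k gives f'(k) = n+g+δ, i.e. 0.48·k^(0.48−1) = 0.112, so k_gold = (0.48/0.112)^(1/0.52) ≈ 16.4221.
y_gold = 16.4221^0.48 ≈ 3.8318; c_gold = (1−0.48)·y_gold ≈ 1.9926.

(a) s_gold = 0.48; (b) c_gold ≈ 1.99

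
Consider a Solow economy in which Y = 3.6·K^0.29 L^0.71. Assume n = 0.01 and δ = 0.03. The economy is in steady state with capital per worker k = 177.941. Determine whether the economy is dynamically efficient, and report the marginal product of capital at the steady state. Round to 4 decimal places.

dynamically inefficient; MPK ≈ 0.0264

n + δ = 0.01 + 0.03 = 0.04.
MPK = 0.29·3.6·k^(0.29−1) = 0.29·3.6·177.941^(-0.71) ≈ 0.0264.
MPK < 0.04, so the economy is dynamically inefficient (over-saving).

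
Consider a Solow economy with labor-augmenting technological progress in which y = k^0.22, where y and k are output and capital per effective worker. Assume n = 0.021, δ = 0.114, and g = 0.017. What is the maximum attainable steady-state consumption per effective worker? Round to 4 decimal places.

Break-even investment rate: n + g + δ = 0.021 + 0.017 + 0.114 = 0.152.
Setting f'(k) = n+g+δ gives 0.22·k^(0.22−1) = 0.152, hence k_gold = (0.22/0.152)^(1/0.78) ≈ 1.6065.
y_gold = 1.6065^0.22 ≈ 1.1099.
c_gold = y_gold − (n+g+δ)·k_gold = 1.1099 − 0.152·1.6065 ≈ 0.8657.

c_gold ≈ 0.8657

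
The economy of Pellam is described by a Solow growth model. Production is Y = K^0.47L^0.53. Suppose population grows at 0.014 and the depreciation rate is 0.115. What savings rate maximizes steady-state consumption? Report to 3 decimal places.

s_gold = 0.470

Break-even investment rate: n + δ = 0.014 + 0.115 = 0.129.
At the golden rule MPK = n+δ, and in any Cobb-Douglas steady state s = (n+δ)·k/y = MPK·k/y = capital's share 0.47.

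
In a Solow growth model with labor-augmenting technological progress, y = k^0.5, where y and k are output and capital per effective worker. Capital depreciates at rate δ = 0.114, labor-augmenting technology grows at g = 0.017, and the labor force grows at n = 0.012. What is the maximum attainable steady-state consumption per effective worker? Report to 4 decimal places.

c_gold ≈ 1.7483

Break-even investment rate: n + g + δ = 0.012 + 0.017 + 0.114 = 0.143.
At the golden rule the marginal product of capital equals n+g+δ: 0.5·k^(0.5−1) = 0.143. Solving, k_gold = (0.5/0.143)^(1/0.5) ≈ 12.2255.
y_gold = 12.2255^0.5 ≈ 3.4965.
c_gold = y_gold − (n+g+δ)·k_gold = 3.4965 − 0.143·12.2255 ≈ 1.7483.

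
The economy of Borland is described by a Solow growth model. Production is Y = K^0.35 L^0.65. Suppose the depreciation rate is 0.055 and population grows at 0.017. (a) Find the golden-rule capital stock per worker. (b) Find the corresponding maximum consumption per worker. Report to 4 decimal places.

(a) k_gold ≈ 11.3898; (b) c_gold ≈ 1.5230

Capital per worker breaks even when investment replaces (n + δ)·k; here n + δ = 0.072.
Maximizing c = f(k) − (n+δ)·k gives f'(k) = n+δ, i.e. 0.35·k^(0.35−1) = 0.072, so k_gold = (0.35/0.072)^(1/0.65) ≈ 11.3898.
y_gold = 11.3898^0.35 ≈ 2.3430; c_gold = y_gold − 0.072·k_gold ≈ 1.5230.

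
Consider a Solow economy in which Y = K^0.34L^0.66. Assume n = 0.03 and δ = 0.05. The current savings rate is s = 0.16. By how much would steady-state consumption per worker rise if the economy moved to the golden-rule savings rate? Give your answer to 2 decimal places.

Capital per worker breaks even when investment replaces (n + δ)·k; here n + δ = 0.08.
Current steady state (s = 0.16): k* = (0.16/0.08)^(1/0.66) ≈ 2.8583, y* = 2.8583^0.34 ≈ 1.4291, c* = (1−0.16)·1.4291 ≈ 1.2005.
Maximizing c = f(k) − (n+δ)·k gives f'(k) = n+δ, i.e. 0.34·k^(0.34−1) = 0.08, so k_gold = (0.34/0.08)^(1/0.66) ≈ 8.9558.
y_gold = 8.9558^0.34 ≈ 2.1072, c_gold = y_gold − 0.08·k_gold ≈ 1.3908.
Gain: Δc = 1.3908 − 1.2005 ≈ 0.1903.

Δc ≈ 0.19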